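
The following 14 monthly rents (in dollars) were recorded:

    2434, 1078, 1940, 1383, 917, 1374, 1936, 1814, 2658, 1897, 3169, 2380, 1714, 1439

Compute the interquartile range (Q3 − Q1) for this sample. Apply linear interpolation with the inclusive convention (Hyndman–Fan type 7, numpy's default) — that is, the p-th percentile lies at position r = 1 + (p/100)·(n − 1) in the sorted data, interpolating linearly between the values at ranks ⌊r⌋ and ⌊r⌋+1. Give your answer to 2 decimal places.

Sorted: 917, 1078, 1374, 1383, 1439, 1714, 1814, 1897, 1936, 1940, 2380, 2434, 2658, 3169.
n = 14.
P25: r = 4.25; ranks 4–5 are 1383, 1439; interpolating gives 1397.
P75: r = 10.75; ranks 10–11 are 1940, 2380; interpolating gives 2270.
Difference: 2270 − 1397 = 873.

873.00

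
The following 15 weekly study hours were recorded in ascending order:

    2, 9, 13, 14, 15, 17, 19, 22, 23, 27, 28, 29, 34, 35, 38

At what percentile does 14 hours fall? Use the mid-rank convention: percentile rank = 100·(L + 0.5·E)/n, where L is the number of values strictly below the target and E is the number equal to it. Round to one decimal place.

Count below 14: L = 3; count equal: E = 1; n = 15.
Percentile rank = 100·(3 + 0.5·1)/15 = 100·3.5/15 = 23.33.

23.3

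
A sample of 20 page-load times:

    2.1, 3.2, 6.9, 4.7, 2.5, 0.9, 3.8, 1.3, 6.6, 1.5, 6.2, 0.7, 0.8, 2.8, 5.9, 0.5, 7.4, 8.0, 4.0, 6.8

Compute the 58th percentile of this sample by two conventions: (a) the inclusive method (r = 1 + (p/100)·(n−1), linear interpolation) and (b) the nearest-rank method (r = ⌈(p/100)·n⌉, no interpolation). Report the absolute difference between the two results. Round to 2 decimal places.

Sorted: 0.5, 0.7, 0.8, 0.9, 1.3, 1.5, 2.1, 2.5, 2.8, 3.2, 3.8, 4.0, 4.7, 5.9, 6.2, 6.6, 6.8, 6.9, 7.4, 8.0.
n = 20.
(a) r = 12.02; between ranks 12 (4.0) and 13 (4.7): 4.014.
(b) the nearest-rank method: rank 12 → 4.
|4.014 − 4| = 0.014.

0.01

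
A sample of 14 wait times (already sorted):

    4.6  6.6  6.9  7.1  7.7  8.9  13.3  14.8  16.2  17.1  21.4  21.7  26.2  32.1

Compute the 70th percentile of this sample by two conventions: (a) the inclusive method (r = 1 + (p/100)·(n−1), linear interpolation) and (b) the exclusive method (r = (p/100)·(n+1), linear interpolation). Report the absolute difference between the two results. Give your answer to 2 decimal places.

1.72

n = 14.
(a) r = 10.1; between ranks 10 (17.1) and 11 (21.4): 17.53.
(b) r = 10.5; between ranks 10 (17.1) and 11 (21.4): 19.25.
|17.53 − 19.25| = 1.72.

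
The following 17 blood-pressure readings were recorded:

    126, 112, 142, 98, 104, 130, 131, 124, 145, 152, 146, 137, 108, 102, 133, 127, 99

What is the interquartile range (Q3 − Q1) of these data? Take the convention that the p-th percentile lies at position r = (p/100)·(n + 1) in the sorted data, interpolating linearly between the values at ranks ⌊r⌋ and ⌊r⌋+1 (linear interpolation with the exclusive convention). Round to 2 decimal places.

33.50

Sorted: 98, 99, 102, 104, 108, 112, 124, 126, 127, 130, 131, 133, 137, 142, 145, 146, 152.
n = 17.
P25: r = 4.5; ranks 4–5 are 104, 108; interpolating gives 106.
P75: r = 13.5; ranks 13–14 are 137, 142; interpolating gives 139.5.
Difference: 139.5 − 106 = 33.5.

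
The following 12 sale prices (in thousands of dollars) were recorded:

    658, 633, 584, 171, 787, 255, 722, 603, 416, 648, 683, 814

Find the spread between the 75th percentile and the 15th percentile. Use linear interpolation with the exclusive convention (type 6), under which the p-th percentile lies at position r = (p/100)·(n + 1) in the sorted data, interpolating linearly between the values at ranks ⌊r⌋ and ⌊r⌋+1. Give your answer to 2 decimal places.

Sorted: 171, 255, 416, 584, 603, 633, 648, 658, 683, 722, 787, 814.
n = 12.
P15: r = 1.95; ranks 1–2 are 171, 255; interpolating gives 250.8.
P75: r = 9.75; ranks 9–10 are 683, 722; interpolating gives 712.25.
Difference: 712.25 − 250.8 = 461.45.

461.45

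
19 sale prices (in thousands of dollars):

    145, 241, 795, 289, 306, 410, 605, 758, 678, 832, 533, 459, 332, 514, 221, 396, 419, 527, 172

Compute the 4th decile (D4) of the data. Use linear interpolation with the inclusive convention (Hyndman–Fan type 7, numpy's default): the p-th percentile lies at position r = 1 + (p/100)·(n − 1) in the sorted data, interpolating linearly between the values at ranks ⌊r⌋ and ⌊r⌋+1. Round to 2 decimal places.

398.80

Sorted: 145, 172, 221, 241, 289, 306, 332, 396, 410, 419, 459, 514, 527, 533, 605, 678, 758, 795, 832.
n = 19.
r = 1 + (40/100)·(19 − 1) = 1 + 7.2 = 8.2.
Rank 8 is 396 and rank 9 is 410.
Interpolate: 396 + 0.2·(410 − 396) = 396 + 0.2·14 = 398.8.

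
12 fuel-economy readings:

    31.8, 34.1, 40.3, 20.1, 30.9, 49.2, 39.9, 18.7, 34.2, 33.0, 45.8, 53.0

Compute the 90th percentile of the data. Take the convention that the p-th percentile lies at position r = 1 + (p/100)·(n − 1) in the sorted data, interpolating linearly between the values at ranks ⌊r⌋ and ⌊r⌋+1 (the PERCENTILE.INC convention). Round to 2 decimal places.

Sorted: 18.7, 20.1, 30.9, 31.8, 33.0, 34.1, 34.2, 39.9, 40.3, 45.8, 49.2, 53.0.
n = 12.
r = 1 + (90/100)·(12 − 1) = 1 + 9.9 = 10.9.
Rank 10 is 45.8 and rank 11 is 49.2.
Interpolate: 45.8 + 0.9·(49.2 − 45.8) = 45.8 + 0.9·3.4 = 48.86.

48.86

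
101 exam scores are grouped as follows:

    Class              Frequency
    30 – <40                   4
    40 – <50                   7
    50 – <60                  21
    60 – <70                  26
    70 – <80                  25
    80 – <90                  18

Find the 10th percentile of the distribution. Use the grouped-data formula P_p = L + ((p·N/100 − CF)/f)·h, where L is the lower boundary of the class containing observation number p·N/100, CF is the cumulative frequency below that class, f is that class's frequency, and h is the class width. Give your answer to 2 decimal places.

48.71

N = 101; target position k = 10/100 · 101 = 10.1.
Cumulative frequencies: 4, 11, 32, 58, 83, 101.
Observation 10.1 falls in the class 40 – <50.
L = 40, CF = 4, f = 7, h = 10.
P10 = 40 + ((10.1 − 4)/7)·10 = 40 + 8.71429 = 48.7143.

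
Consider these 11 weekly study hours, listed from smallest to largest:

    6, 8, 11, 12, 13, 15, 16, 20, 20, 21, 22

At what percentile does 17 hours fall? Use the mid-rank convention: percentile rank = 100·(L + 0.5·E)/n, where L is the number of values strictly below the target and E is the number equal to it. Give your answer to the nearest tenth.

63.6

Count below 17: L = 7; count equal: E = 0; n = 11.
Percentile rank = 100·(7 + 0.5·0)/11 = 100·7/11 = 63.64.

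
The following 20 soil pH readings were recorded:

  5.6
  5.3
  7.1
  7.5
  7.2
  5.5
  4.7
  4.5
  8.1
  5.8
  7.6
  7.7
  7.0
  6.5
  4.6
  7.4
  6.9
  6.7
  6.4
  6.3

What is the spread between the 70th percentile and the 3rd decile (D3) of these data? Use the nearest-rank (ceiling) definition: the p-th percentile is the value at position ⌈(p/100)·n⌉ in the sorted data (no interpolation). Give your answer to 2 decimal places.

Sorted: 4.5, 4.6, 4.7, 5.3, 5.5, 5.6, 5.8, 6.3, 6.4, 6.5, 6.7, 6.9, 7.0, 7.1, 7.2, 7.4, 7.5, 7.6, 7.7, 8.1.
n = 20.
P30: rank ⌈30/100·20⌉ = 6 → 5.6.
P70: rank ⌈70/100·20⌉ = 14 → 7.1.
Difference: 7.1 − 5.6 = 1.5.

1.50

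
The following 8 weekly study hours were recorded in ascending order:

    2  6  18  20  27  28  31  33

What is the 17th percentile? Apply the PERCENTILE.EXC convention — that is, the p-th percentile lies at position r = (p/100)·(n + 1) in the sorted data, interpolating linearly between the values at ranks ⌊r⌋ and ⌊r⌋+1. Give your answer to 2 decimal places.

n = 8.
r = (17/100)·(8 + 1) = 1.53.
Rank 1 is 2 and rank 2 is 6.
Interpolate: 2 + 0.53·(6 − 2) = 2 + 0.53·4 = 4.12.

4.12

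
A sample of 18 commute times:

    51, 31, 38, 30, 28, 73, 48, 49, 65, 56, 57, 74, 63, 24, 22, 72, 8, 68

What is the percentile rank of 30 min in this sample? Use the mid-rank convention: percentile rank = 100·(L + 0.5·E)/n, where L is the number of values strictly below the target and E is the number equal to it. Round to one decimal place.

Sorted: 8, 22, 24, 28, 30, 31, 38, 48, 49, 51, 56, 57, 63, 65, 68, 72, 73, 74.
Count below 30: L = 4; count equal: E = 1; n = 18.
Percentile rank = 100·(4 + 0.5·1)/18 = 100·4.5/18 = 25.

25.0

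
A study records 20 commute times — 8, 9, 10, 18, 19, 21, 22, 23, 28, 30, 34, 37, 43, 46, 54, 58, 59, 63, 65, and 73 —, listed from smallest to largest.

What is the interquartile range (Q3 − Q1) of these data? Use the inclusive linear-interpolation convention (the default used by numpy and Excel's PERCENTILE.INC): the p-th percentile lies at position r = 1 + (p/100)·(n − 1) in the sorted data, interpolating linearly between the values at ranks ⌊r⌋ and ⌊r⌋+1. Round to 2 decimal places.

34.50

n = 20.
P25: r = 5.75; ranks 5–6 are 19, 21; interpolating gives 20.5.
P75: r = 15.25; ranks 15–16 are 54, 58; interpolating gives 55.
Difference: 55 − 20.5 = 34.5.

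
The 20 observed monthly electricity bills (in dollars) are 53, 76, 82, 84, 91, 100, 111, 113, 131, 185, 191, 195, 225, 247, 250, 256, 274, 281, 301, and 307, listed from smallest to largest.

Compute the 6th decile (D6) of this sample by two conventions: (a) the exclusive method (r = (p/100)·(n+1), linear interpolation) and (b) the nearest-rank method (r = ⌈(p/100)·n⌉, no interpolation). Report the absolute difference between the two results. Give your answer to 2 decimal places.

n = 20.
(a) r = 12.6; between ranks 12 (195) and 13 (225): 213.
(b) the nearest-rank method: rank 12 → 195.
|213 − 195| = 18.

18.00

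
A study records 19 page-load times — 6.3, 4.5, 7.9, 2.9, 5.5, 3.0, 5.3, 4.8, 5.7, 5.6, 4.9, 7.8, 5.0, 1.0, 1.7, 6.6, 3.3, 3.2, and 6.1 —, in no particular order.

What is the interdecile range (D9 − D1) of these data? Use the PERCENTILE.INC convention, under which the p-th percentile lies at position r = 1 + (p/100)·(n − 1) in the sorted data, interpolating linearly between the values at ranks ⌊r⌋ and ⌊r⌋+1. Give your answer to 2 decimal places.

Sorted: 1.0, 1.7, 2.9, 3.0, 3.2, 3.3, 4.5, 4.8, 4.9, 5.0, 5.3, 5.5, 5.6, 5.7, 6.1, 6.3, 6.6, 7.8, 7.9.
n = 19.
P10: r = 2.8; ranks 2–3 are 1.7, 2.9; interpolating gives 2.66.
P90: r = 17.2; ranks 17–18 are 6.6, 7.8; interpolating gives 6.84.
Difference: 6.84 − 2.66 = 4.18.

4.18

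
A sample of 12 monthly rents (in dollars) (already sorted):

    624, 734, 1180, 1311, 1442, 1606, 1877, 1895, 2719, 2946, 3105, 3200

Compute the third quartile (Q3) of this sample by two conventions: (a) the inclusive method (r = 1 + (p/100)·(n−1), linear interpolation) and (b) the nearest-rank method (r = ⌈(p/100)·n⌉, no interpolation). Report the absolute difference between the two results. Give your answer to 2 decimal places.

56.75

n = 12.
(a) r = 9.25; between ranks 9 (2719) and 10 (2946): 2775.75.
(b) the nearest-rank method: rank 9 → 2719.
|2775.75 − 2719| = 56.75.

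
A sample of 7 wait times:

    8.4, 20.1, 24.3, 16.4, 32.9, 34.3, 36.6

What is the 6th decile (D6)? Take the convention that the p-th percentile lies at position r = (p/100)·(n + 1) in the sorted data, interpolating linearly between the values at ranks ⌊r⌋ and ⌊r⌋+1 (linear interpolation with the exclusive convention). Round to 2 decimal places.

Sorted: 8.4, 16.4, 20.1, 24.3, 32.9, 34.3, 36.6.
n = 7.
r = (60/100)·(7 + 1) = 4.8.
Rank 4 is 24.3 and rank 5 is 32.9.
Interpolate: 24.3 + 0.8·(32.9 − 24.3) = 24.3 + 0.8·8.6 = 31.18.

31.18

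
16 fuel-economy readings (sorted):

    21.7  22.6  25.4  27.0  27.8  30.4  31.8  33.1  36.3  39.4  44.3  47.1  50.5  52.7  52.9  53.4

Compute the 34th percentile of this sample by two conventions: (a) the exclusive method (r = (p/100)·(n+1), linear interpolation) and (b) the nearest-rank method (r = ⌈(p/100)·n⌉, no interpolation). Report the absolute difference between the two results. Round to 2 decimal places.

0.57

n = 16.
(a) r = 5.78; between ranks 5 (27.8) and 6 (30.4): 29.828.
(b) the nearest-rank method: rank 6 → 30.4.
|29.828 − 30.4| = 0.572.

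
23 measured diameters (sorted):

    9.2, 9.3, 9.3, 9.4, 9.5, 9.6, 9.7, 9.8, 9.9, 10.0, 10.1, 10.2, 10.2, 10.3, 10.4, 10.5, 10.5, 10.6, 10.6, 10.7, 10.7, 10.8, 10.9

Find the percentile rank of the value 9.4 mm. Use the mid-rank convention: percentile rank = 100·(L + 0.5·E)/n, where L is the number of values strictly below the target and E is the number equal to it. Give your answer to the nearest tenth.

15.2

Count below 9.4: L = 3; count equal: E = 1; n = 23.
Percentile rank = 100·(3 + 0.5·1)/23 = 100·3.5/23 = 15.22.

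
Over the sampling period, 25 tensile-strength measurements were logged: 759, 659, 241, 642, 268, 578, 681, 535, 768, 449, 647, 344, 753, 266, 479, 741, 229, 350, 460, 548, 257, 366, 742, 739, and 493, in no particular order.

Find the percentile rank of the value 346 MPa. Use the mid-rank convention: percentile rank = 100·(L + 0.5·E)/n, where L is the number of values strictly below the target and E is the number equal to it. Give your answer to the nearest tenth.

24.0

Sorted: 229, 241, 257, 266, 268, 344, 350, 366, 449, 460, 479, 493, 535, 548, 578, 642, 647, 659, 681, 739, 741, 742, 753, 759, 768.
Count below 346: L = 6; count equal: E = 0; n = 25.
Percentile rank = 100·(6 + 0.5·0)/25 = 100·6/25 = 24.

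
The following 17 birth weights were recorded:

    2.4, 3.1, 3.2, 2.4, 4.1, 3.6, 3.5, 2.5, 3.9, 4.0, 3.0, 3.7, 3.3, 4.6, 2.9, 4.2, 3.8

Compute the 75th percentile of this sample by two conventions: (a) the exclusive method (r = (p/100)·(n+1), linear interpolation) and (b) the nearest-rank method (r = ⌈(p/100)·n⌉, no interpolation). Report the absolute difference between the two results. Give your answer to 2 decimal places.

0.05

Sorted: 2.4, 2.4, 2.5, 2.9, 3.0, 3.1, 3.2, 3.3, 3.5, 3.6, 3.7, 3.8, 3.9, 4.0, 4.1, 4.2, 4.6.
n = 17.
(a) r = 13.5; between ranks 13 (3.9) and 14 (4.0): 3.95.
(b) the nearest-rank method: rank 13 → 3.9.
|3.95 − 3.9| = 0.05.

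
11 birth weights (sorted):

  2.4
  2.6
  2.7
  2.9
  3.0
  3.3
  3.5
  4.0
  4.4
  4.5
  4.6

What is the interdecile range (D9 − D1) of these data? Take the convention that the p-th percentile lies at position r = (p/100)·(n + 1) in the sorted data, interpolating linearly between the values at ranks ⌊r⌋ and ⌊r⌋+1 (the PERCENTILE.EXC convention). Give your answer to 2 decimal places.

n = 11.
P10: r = 1.2; ranks 1–2 are 2.4, 2.6; interpolating gives 2.44.
P90: r = 10.8; ranks 10–11 are 4.5, 4.6; interpolating gives 4.58.
Difference: 4.58 − 2.44 = 2.14.

2.14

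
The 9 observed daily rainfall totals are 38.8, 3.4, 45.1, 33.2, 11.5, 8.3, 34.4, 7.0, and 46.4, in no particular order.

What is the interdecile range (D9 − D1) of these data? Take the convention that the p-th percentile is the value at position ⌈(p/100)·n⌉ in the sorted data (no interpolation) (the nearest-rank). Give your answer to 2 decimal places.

43.00

Sorted: 3.4, 7.0, 8.3, 11.5, 33.2, 34.4, 38.8, 45.1, 46.4.
n = 9.
P10: rank ⌈10/100·9⌉ = 1 → 3.4.
P90: rank ⌈90/100·9⌉ = 9 → 46.4.
Difference: 46.4 − 3.4 = 43.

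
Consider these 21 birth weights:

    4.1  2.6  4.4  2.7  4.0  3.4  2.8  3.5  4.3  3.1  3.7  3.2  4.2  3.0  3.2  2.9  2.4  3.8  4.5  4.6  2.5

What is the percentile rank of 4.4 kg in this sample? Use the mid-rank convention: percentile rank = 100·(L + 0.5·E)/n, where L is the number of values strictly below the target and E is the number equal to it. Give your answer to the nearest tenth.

88.1

Sorted: 2.4, 2.5, 2.6, 2.7, 2.8, 2.9, 3.0, 3.1, 3.2, 3.2, 3.4, 3.5, 3.7, 3.8, 4.0, 4.1, 4.2, 4.3, 4.4, 4.5, 4.6.
Count below 4.4: L = 18; count equal: E = 1; n = 21.
Percentile rank = 100·(18 + 0.5·1)/21 = 100·18.5/21 = 88.1.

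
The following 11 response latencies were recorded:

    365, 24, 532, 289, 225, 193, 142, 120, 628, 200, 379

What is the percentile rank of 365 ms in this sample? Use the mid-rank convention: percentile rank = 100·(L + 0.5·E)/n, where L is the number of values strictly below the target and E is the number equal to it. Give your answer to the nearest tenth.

Sorted: 24, 120, 142, 193, 200, 225, 289, 365, 379, 532, 628.
Count below 365: L = 7; count equal: E = 1; n = 11.
Percentile rank = 100·(7 + 0.5·1)/11 = 100·7.5/11 = 68.18.

68.2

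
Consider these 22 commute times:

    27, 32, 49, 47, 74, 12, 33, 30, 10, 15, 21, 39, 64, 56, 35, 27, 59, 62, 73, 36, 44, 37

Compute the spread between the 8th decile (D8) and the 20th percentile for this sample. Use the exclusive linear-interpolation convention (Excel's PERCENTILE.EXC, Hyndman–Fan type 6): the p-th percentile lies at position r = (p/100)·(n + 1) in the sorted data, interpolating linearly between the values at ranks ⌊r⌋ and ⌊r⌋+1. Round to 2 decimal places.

Sorted: 10, 12, 15, 21, 27, 27, 30, 32, 33, 35, 36, 37, 39, 44, 47, 49, 56, 59, 62, 64, 73, 74.
n = 22.
P20: r = 4.6; ranks 4–5 are 21, 27; interpolating gives 24.6.
P80: r = 18.4; ranks 18–19 are 59, 62; interpolating gives 60.2.
Difference: 60.2 − 24.6 = 35.6.

35.60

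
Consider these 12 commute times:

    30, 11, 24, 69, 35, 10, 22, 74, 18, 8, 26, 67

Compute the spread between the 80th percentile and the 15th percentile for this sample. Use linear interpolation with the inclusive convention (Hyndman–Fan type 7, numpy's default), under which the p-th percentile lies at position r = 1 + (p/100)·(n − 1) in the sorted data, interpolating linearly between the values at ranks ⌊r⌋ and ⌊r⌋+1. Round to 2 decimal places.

49.95

Sorted: 8, 10, 11, 18, 22, 24, 26, 30, 35, 67, 69, 74.
n = 12.
P15: r = 2.65; ranks 2–3 are 10, 11; interpolating gives 10.65.
P80: r = 9.8; ranks 9–10 are 35, 67; interpolating gives 60.6.
Difference: 60.6 − 10.65 = 49.95.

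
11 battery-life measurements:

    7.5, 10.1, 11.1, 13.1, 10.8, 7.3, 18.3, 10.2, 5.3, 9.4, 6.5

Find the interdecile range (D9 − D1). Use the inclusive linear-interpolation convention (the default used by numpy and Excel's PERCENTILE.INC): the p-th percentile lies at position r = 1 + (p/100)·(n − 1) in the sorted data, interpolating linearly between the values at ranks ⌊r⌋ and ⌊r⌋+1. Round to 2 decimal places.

Sorted: 5.3, 6.5, 7.3, 7.5, 9.4, 10.1, 10.2, 10.8, 11.1, 13.1, 18.3.
n = 11.
P10: r = 2 (integer) → 6.5.
P90: r = 10 (integer) → 13.1.
Difference: 13.1 − 6.5 = 6.6.

6.60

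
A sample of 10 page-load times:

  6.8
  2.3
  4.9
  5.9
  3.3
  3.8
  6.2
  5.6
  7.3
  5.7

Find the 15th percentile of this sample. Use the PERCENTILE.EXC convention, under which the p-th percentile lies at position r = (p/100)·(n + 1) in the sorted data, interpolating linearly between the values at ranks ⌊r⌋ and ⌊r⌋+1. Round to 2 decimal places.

Sorted: 2.3, 3.3, 3.8, 4.9, 5.6, 5.7, 5.9, 6.2, 6.8, 7.3.
n = 10.
r = (15/100)·(10 + 1) = 1.65.
Rank 1 is 2.3 and rank 2 is 3.3.
Interpolate: 2.3 + 0.65·(3.3 − 2.3) = 2.3 + 0.65·1 = 2.95.

2.95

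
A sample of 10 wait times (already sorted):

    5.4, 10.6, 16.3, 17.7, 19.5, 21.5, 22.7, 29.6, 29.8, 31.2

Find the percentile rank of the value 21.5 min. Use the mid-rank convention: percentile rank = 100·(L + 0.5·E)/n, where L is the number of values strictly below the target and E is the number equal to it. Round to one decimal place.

Count below 21.5: L = 5; count equal: E = 1; n = 10.
Percentile rank = 100·(5 + 0.5·1)/10 = 100·5.5/10 = 55.

55.0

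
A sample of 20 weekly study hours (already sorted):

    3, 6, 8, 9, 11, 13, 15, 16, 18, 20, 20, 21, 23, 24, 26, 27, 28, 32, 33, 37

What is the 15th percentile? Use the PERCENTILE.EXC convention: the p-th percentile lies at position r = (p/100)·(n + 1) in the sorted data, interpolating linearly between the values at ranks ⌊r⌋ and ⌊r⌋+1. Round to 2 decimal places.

n = 20.
r = (15/100)·(20 + 1) = 3.15.
Rank 3 is 8 and rank 4 is 9.
Interpolate: 8 + 0.15·(9 − 8) = 8 + 0.15·1 = 8.15.

8.15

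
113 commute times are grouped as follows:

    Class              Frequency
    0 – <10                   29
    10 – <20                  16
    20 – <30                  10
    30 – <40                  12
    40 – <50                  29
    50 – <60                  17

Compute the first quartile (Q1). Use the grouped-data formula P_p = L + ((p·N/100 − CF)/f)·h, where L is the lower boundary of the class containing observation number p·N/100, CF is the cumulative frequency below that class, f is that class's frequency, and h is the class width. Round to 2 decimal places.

9.74

N = 113; target position k = 25/100 · 113 = 28.25.
Cumulative frequencies: 29, 45, 55, 67, 96, 113.
Observation 28.25 falls in the class 0 – <10.
L = 0, CF = 0, f = 29, h = 10.
P25 = 0 + ((28.25 − 0)/29)·10 = 0 + 9.74138 = 9.74138.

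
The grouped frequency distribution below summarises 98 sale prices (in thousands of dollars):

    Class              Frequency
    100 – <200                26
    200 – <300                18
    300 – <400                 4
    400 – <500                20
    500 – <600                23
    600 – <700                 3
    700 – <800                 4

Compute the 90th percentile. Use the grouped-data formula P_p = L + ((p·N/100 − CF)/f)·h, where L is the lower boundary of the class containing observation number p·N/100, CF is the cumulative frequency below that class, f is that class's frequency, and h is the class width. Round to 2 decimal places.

587.83

N = 98; target position k = 90/100 · 98 = 88.2.
Cumulative frequencies: 26, 44, 48, 68, 91, 94, 98.
Observation 88.2 falls in the class 500 – <600.
L = 500, CF = 68, f = 23, h = 100.
P90 = 500 + ((88.2 − 68)/23)·100 = 500 + 87.8261 = 587.826.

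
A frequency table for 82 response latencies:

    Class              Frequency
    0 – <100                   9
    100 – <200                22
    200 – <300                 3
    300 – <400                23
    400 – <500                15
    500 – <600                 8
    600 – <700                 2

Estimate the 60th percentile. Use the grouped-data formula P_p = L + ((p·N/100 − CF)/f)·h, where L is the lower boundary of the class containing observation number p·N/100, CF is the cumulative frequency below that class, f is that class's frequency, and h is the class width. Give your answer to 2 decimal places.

366.09

N = 82; target position k = 60/100 · 82 = 49.2.
Cumulative frequencies: 9, 31, 34, 57, 72, 80, 82.
Observation 49.2 falls in the class 300 – <400.
L = 300, CF = 34, f = 23, h = 100.
P60 = 300 + ((49.2 − 34)/23)·100 = 300 + 66.087 = 366.087.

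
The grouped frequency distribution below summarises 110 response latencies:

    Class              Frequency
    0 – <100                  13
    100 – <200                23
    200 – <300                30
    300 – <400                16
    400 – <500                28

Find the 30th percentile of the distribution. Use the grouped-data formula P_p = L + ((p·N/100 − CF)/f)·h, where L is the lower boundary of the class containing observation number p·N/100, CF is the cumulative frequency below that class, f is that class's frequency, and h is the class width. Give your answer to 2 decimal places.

N = 110; target position k = 30/100 · 110 = 33.
Cumulative frequencies: 13, 36, 66, 82, 110.
Observation 33 falls in the class 100 – <200.
L = 100, CF = 13, f = 23, h = 100.
P30 = 100 + ((33 − 13)/23)·100 = 100 + 86.9565 = 186.957.

186.96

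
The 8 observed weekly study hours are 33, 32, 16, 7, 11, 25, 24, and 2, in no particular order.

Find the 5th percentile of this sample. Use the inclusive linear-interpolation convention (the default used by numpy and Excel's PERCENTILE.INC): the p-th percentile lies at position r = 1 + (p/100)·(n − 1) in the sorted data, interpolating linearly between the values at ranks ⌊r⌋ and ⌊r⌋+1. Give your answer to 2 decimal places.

Sorted: 2, 7, 11, 16, 24, 25, 32, 33.
n = 8.
r = 1 + (5/100)·(8 − 1) = 1 + 0.35 = 1.35.
Rank 1 is 2 and rank 2 is 7.
Interpolate: 2 + 0.35·(7 − 2) = 2 + 0.35·5 = 3.75.

3.75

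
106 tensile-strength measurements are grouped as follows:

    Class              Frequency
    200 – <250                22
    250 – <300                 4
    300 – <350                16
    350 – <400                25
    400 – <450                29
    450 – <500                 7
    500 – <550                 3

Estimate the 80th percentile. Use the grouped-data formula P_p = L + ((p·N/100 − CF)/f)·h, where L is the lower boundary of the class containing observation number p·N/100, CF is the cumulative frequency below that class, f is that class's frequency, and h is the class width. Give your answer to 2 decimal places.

430.69

N = 106; target position k = 80/100 · 106 = 84.8.
Cumulative frequencies: 22, 26, 42, 67, 96, 103, 106.
Observation 84.8 falls in the class 400 – <450.
L = 400, CF = 67, f = 29, h = 50.
P80 = 400 + ((84.8 − 67)/29)·50 = 400 + 30.6897 = 430.69.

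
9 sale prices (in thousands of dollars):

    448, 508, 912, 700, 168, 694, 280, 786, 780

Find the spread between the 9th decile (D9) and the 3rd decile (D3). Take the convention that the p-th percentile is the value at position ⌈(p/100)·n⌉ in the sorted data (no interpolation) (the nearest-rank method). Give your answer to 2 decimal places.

Sorted: 168, 280, 448, 508, 694, 700, 780, 786, 912.
n = 9.
P30: rank ⌈30/100·9⌉ = 3 → 448.
P90: rank ⌈90/100·9⌉ = 9 → 912.
Difference: 912 − 448 = 464.

464.00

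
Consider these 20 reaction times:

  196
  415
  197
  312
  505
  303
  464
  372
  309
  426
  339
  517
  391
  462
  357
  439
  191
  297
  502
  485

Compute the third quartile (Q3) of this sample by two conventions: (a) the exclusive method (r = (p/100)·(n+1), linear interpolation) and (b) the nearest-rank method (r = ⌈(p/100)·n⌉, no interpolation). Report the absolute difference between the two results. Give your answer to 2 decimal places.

1.50

Sorted: 191, 196, 197, 297, 303, 309, 312, 339, 357, 372, 391, 415, 426, 439, 462, 464, 485, 502, 505, 517.
n = 20.
(a) r = 15.75; between ranks 15 (462) and 16 (464): 463.5.
(b) the nearest-rank method: rank 15 → 462.
|463.5 − 462| = 1.5.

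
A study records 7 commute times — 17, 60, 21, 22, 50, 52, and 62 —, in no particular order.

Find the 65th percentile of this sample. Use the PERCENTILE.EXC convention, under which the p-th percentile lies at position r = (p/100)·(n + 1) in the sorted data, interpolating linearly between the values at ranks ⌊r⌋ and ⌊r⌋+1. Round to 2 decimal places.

Sorted: 17, 21, 22, 50, 52, 60, 62.
n = 7.
r = (65/100)·(7 + 1) = 5.2.
Rank 5 is 52 and rank 6 is 60.
Interpolate: 52 + 0.2·(60 − 52) = 52 + 0.2·8 = 53.6.

53.60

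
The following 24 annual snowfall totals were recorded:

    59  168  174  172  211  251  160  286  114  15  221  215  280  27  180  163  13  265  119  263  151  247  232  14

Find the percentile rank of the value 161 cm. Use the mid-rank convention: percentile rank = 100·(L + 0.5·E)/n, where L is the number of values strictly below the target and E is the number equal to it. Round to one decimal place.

37.5

Sorted: 13, 14, 15, 27, 59, 114, 119, 151, 160, 163, 168, 172, 174, 180, 211, 215, 221, 232, 247, 251, 263, 265, 280, 286.
Count below 161: L = 9; count equal: E = 0; n = 24.
Percentile rank = 100·(9 + 0.5·0)/24 = 100·9/24 = 37.5.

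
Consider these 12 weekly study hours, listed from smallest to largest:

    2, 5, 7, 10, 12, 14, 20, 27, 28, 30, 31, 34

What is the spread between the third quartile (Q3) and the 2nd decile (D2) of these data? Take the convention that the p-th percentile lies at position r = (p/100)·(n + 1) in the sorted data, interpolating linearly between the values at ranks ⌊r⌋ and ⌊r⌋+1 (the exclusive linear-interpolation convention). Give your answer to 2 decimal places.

n = 12.
P20: r = 2.6; ranks 2–3 are 5, 7; interpolating gives 6.2.
P75: r = 9.75; ranks 9–10 are 28, 30; interpolating gives 29.5.
Difference: 29.5 − 6.2 = 23.3.

23.30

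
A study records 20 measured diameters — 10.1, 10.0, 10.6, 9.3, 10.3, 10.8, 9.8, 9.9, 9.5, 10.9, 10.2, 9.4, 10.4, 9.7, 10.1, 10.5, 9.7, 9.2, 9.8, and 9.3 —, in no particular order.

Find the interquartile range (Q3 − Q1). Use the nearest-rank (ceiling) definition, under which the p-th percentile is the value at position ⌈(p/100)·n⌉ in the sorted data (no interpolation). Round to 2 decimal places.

Sorted: 9.2, 9.3, 9.3, 9.4, 9.5, 9.7, 9.7, 9.8, 9.8, 9.9, 10.0, 10.1, 10.1, 10.2, 10.3, 10.4, 10.5, 10.6, 10.8, 10.9.
n = 20.
P25: rank ⌈25/100·20⌉ = 5 → 9.5.
P75: rank ⌈75/100·20⌉ = 15 → 10.3.
Difference: 10.3 − 9.5 = 0.8.

0.80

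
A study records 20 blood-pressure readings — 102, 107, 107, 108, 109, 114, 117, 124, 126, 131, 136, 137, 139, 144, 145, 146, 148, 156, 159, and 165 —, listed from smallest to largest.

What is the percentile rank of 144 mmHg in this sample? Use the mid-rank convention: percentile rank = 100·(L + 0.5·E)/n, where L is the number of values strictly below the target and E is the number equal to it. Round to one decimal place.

Count below 144: L = 13; count equal: E = 1; n = 20.
Percentile rank = 100·(13 + 0.5·1)/20 = 100·13.5/20 = 67.5.

67.5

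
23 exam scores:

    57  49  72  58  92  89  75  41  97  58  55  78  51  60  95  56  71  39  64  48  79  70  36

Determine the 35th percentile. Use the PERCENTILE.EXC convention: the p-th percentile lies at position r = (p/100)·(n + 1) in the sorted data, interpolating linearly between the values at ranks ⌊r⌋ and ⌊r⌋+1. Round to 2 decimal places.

56.40

Sorted: 36, 39, 41, 48, 49, 51, 55, 56, 57, 58, 58, 60, 64, 70, 71, 72, 75, 78, 79, 89, 92, 95, 97.
n = 23.
r = (35/100)·(23 + 1) = 8.4.
Rank 8 is 56 and rank 9 is 57.
Interpolate: 56 + 0.4·(57 − 56) = 56 + 0.4·1 = 56.4.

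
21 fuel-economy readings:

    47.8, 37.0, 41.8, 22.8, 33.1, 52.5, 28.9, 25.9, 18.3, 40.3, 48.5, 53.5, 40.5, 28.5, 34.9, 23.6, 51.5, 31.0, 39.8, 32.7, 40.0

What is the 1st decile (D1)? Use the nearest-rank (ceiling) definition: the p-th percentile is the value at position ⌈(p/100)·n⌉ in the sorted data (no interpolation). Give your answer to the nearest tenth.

23.6

Sorted: 18.3, 22.8, 23.6, 25.9, 28.5, 28.9, 31.0, 32.7, 33.1, 34.9, 37.0, 39.8, 40.0, 40.3, 40.5, 41.8, 47.8, 48.5, 51.5, 52.5, 53.5.
n = 21.
Position = ⌈10/100 · 21⌉ = ⌈2.1⌉ = 3.
The value at rank 3 is 23.6.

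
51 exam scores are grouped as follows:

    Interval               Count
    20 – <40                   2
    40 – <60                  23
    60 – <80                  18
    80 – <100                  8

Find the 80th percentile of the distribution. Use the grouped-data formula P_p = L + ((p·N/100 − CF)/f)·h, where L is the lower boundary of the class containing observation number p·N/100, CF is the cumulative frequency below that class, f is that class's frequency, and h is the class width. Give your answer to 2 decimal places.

77.56

N = 51; target position k = 80/100 · 51 = 40.8.
Cumulative frequencies: 2, 25, 43, 51.
Observation 40.8 falls in the class 60 – <80.
L = 60, CF = 25, f = 18, h = 20.
P80 = 60 + ((40.8 − 25)/18)·20 = 60 + 17.5556 = 77.5556.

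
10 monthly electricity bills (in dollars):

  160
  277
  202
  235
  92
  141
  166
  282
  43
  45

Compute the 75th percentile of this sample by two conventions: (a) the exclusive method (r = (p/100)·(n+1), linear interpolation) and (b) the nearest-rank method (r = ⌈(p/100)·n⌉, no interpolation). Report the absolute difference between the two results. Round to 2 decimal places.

Sorted: 43, 45, 92, 141, 160, 166, 202, 235, 277, 282.
n = 10.
(a) r = 8.25; between ranks 8 (235) and 9 (277): 245.5.
(b) the nearest-rank method: rank 8 → 235.
|245.5 − 235| = 10.5.

10.50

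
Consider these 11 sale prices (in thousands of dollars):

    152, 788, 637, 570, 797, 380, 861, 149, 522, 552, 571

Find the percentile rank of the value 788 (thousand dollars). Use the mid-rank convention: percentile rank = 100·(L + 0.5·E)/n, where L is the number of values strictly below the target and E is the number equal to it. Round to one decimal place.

77.3

Sorted: 149, 152, 380, 522, 552, 570, 571, 637, 788, 797, 861.
Count below 788: L = 8; count equal: E = 1; n = 11.
Percentile rank = 100·(8 + 0.5·1)/11 = 100·8.5/11 = 77.27.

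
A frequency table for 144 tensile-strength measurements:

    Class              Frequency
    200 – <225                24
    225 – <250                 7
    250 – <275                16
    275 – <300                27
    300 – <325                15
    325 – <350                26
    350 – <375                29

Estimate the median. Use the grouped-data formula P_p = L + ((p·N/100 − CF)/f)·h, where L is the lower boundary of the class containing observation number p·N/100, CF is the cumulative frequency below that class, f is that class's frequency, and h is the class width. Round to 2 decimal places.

N = 144; target position k = 50/100 · 144 = 72.
Cumulative frequencies: 24, 31, 47, 74, 89, 115, 144.
Observation 72 falls in the class 275 – <300.
L = 275, CF = 47, f = 27, h = 25.
P50 = 275 + ((72 − 47)/27)·25 = 275 + 23.1481 = 298.148.

298.15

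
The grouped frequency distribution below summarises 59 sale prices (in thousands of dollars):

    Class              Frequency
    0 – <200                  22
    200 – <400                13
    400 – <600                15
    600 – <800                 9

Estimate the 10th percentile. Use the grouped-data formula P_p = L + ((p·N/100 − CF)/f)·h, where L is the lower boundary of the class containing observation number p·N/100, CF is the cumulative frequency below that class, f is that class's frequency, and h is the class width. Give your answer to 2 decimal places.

53.64

N = 59; target position k = 10/100 · 59 = 5.9.
Cumulative frequencies: 22, 35, 50, 59.
Observation 5.9 falls in the class 0 – <200.
L = 0, CF = 0, f = 22, h = 200.
P10 = 0 + ((5.9 − 0)/22)·200 = 0 + 53.6364 = 53.6364.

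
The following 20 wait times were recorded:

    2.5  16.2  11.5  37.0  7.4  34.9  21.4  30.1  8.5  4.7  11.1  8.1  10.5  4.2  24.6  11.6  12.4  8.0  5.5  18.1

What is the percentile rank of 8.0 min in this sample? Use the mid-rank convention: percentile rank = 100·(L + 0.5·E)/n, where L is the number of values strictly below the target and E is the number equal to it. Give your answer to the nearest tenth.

27.5

Sorted: 2.5, 4.2, 4.7, 5.5, 7.4, 8.0, 8.1, 8.5, 10.5, 11.1, 11.5, 11.6, 12.4, 16.2, 18.1, 21.4, 24.6, 30.1, 34.9, 37.0.
Count below 8.0: L = 5; count equal: E = 1; n = 20.
Percentile rank = 100·(5 + 0.5·1)/20 = 100·5.5/20 = 27.5.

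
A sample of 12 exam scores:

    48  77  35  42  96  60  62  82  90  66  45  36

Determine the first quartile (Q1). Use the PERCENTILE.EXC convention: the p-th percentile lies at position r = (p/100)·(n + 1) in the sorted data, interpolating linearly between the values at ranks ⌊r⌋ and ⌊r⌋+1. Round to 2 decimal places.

Sorted: 35, 36, 42, 45, 48, 60, 62, 66, 77, 82, 90, 96.
n = 12.
r = (25/100)·(12 + 1) = 3.25.
Rank 3 is 42 and rank 4 is 45.
Interpolate: 42 + 0.25·(45 − 42) = 42 + 0.25·3 = 42.75.

42.75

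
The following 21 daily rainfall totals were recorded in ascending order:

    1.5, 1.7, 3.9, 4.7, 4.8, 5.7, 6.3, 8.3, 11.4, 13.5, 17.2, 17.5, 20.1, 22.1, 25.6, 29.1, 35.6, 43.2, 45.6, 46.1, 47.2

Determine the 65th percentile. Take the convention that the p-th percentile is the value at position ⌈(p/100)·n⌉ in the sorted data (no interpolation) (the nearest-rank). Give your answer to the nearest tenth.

n = 21.
Position = ⌈65/100 · 21⌉ = ⌈13.65⌉ = 14.
The value at rank 14 is 22.1.

22.1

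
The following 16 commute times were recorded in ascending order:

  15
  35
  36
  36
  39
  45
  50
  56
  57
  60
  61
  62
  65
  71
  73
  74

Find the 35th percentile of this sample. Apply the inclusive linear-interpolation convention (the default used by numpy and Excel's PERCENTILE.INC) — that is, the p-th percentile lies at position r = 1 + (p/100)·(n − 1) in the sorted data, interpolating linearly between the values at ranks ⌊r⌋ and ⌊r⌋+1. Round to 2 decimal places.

46.25

n = 16.
r = 1 + (35/100)·(16 − 1) = 1 + 5.25 = 6.25.
Rank 6 is 45 and rank 7 is 50.
Interpolate: 45 + 0.25·(50 − 45) = 45 + 0.25·5 = 46.25.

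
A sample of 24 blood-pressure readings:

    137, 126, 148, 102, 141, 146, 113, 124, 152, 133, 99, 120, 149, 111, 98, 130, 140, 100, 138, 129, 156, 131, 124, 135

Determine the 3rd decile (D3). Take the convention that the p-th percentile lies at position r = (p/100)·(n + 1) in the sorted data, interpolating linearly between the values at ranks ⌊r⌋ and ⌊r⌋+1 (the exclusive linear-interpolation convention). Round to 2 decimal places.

Sorted: 98, 99, 100, 102, 111, 113, 120, 124, 124, 126, 129, 130, 131, 133, 135, 137, 138, 140, 141, 146, 148, 149, 152, 156.
n = 24.
r = (30/100)·(24 + 1) = 7.5.
Rank 7 is 120 and rank 8 is 124.
Interpolate: 120 + 0.5·(124 − 120) = 120 + 0.5·4 = 122.

122.00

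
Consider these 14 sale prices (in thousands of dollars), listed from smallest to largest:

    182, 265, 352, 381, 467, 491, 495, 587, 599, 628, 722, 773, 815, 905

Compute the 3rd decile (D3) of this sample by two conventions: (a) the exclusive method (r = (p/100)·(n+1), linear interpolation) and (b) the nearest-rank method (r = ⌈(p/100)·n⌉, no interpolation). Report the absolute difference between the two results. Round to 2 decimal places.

n = 14.
(a) r = 4.5; between ranks 4 (381) and 5 (467): 424.
(b) the nearest-rank method: rank 5 → 467.
|424 − 467| = 43.

43.00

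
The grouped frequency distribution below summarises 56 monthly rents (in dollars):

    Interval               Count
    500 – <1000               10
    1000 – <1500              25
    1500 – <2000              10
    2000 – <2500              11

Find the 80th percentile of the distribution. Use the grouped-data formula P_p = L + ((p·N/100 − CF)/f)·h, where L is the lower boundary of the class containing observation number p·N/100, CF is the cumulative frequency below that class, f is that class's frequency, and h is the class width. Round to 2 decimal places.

1990.00

N = 56; target position k = 80/100 · 56 = 44.8.
Cumulative frequencies: 10, 35, 45, 56.
Observation 44.8 falls in the class 1500 – <2000.
L = 1500, CF = 35, f = 10, h = 500.
P80 = 1500 + ((44.8 − 35)/10)·500 = 1500 + 490 = 1990.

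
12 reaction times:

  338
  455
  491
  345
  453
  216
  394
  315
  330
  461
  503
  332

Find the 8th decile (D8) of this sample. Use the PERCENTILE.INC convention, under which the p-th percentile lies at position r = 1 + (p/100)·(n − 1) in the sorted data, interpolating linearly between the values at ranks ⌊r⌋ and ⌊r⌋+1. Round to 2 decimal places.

459.80

Sorted: 216, 315, 330, 332, 338, 345, 394, 453, 455, 461, 491, 503.
n = 12.
r = 1 + (80/100)·(12 − 1) = 1 + 8.8 = 9.8.
Rank 9 is 455 and rank 10 is 461.
Interpolate: 455 + 0.8·(461 − 455) = 455 + 0.8·6 = 459.8.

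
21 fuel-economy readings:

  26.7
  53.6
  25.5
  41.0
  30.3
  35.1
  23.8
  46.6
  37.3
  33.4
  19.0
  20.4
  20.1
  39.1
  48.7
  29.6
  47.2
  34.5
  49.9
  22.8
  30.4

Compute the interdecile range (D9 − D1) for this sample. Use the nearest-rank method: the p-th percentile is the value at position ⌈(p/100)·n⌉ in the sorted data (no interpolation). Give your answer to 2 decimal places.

28.30

Sorted: 19.0, 20.1, 20.4, 22.8, 23.8, 25.5, 26.7, 29.6, 30.3, 30.4, 33.4, 34.5, 35.1, 37.3, 39.1, 41.0, 46.6, 47.2, 48.7, 49.9, 53.6.
n = 21.
P10: rank ⌈10/100·21⌉ = 3 → 20.4.
P90: rank ⌈90/100·21⌉ = 19 → 48.7.
Difference: 48.7 − 20.4 = 28.3.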